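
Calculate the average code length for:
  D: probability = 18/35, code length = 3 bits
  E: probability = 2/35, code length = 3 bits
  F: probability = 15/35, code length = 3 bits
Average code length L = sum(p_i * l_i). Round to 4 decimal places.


Weighted contributions p_i * l_i:
  D: (18/35) * 3 = 54/35
  E: (2/35) * 3 = 6/35
  F: (15/35) * 3 = 45/35
Sum = (54 + 6 + 45)/35 = 105/35

L = 105/35 = 3.0000 bits/symbol


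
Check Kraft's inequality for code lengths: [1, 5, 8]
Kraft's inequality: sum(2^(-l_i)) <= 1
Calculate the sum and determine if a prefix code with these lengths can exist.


Sum = 2^(-1) + 2^(-5) + 2^(-8)
    = 0.5 + 0.03125 + 0.00390625
    = 137/256 = 0.53515625
Since 0.53515625 <= 1, Kraft's inequality IS satisfied.
A prefix code with these lengths CAN exist.

Kraft sum = 0.53515625. Satisfied.


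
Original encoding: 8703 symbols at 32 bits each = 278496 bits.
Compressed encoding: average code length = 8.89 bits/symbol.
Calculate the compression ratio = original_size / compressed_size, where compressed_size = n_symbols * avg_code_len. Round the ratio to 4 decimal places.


original_size = n_symbols * orig_bits = 8703 * 32 = 278496 bits
compressed_size = n_symbols * avg_code_len = 8703 * 8.89 = 77369.67 bits
ratio = original_size / compressed_size = 278496 / 77369.67 = 3.5996

Compression ratio = 3.5996


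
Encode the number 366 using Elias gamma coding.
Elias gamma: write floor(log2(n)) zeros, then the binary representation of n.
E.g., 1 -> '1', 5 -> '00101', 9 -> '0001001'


num_bits = floor(log2(366)) + 1 = 9
leading_zeros = num_bits - 1 = 8
binary(366) = 101101110

Elias gamma(366) = '00000000' + '101101110' = 00000000101101110 (17 bits)


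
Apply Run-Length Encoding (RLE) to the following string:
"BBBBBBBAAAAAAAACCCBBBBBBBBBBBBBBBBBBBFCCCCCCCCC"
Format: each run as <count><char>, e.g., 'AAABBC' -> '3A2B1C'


Scanning runs left to right:
  i=0: run of 'B' x 7 -> '7B'
  i=7: run of 'A' x 8 -> '8A'
  i=15: run of 'C' x 3 -> '3C'
  i=18: run of 'B' x 19 -> '19B'
  i=37: run of 'F' x 1 -> '1F'
  i=38: run of 'C' x 9 -> '9C'

RLE = 7B8A3C19B1F9C


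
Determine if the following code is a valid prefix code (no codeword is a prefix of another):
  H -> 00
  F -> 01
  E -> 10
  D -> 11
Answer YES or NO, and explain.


Checking each pair (does one codeword prefix another?):
  H='00' vs F='01': no prefix
  H='00' vs E='10': no prefix
  H='00' vs D='11': no prefix
  F='01' vs H='00': no prefix
  F='01' vs E='10': no prefix
  F='01' vs D='11': no prefix
  E='10' vs H='00': no prefix
  E='10' vs F='01': no prefix
  E='10' vs D='11': no prefix
  D='11' vs H='00': no prefix
  D='11' vs F='01': no prefix
  D='11' vs E='10': no prefix
No violation found over all pairs.

YES -- this is a valid prefix code. No codeword is a prefix of any other codeword.


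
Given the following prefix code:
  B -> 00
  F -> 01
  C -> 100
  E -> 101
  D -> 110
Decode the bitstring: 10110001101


Decoding step by step:
Bits 101 -> E
Bits 100 -> C
Bits 01 -> F
Bits 101 -> E


Decoded message: ECFE


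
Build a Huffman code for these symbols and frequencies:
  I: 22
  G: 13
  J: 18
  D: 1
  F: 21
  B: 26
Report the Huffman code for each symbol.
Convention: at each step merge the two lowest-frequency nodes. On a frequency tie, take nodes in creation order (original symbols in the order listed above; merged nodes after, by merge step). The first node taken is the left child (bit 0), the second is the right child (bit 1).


Huffman tree construction:
Step 1: Merge D(1) + G(13) = 14
Step 2: Merge (D+G)(14) + J(18) = 32
Step 3: Merge F(21) + I(22) = 43
Step 4: Merge B(26) + ((D+G)+J)(32) = 58
Step 5: Merge (F+I)(43) + (B+((D+G)+J))(58) = 101
Read each symbol's code off the tree from the root (left child = 0, right child = 1).

Codes:
  I: 01 (length 2)
  G: 1101 (length 4)
  J: 111 (length 3)
  D: 1100 (length 4)
  F: 00 (length 2)
  B: 10 (length 2)
Average code length: 248/101 = 2.4554 bits/symbol


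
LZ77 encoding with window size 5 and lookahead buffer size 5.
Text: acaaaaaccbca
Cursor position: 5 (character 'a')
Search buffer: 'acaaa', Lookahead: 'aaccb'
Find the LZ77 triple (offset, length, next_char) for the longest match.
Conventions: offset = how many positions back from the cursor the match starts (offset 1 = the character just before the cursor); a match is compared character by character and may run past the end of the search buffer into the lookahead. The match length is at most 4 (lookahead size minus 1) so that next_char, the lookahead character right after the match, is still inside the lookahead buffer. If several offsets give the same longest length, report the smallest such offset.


Try each offset into the search buffer:
  offset=1 (pos 4, char 'a'): match length 2
  offset=2 (pos 3, char 'a'): match length 2
  offset=3 (pos 2, char 'a'): match length 2
  offset=4 (pos 1, char 'c'): match length 0
  offset=5 (pos 0, char 'a'): match length 1
Longest match has length 2, found at offsets 1, 2, 3; take the smallest, offset 1.
next_char = character at position 5 + 2 = 7 -> 'c'

Best match: offset=1, length=2 (matching 'aa' starting at position 4)
LZ77 triple: (1, 2, 'c')


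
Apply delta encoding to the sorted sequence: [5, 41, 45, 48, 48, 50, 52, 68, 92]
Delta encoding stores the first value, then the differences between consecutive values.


First value: 5
Deltas:
  41 - 5 = 36
  45 - 41 = 4
  48 - 45 = 3
  48 - 48 = 0
  50 - 48 = 2
  52 - 50 = 2
  68 - 52 = 16
  92 - 68 = 24


Delta encoded: [5, 36, 4, 3, 0, 2, 2, 16, 24]


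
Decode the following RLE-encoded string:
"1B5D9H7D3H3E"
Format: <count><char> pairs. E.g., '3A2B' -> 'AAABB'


Expanding each <count><char> pair:
  1B -> 'B'
  5D -> 'DDDDD'
  9H -> 'HHHHHHHHH'
  7D -> 'DDDDDDD'
  3H -> 'HHH'
  3E -> 'EEE'

Decoded = BDDDDDHHHHHHHHHDDDDDDDHHHEEE


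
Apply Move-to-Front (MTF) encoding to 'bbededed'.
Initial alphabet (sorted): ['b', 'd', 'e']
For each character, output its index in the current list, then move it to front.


MTF encoding:
'b': index 0 in ['b', 'd', 'e'] -> ['b', 'd', 'e']
'b': index 0 in ['b', 'd', 'e'] -> ['b', 'd', 'e']
'e': index 2 in ['b', 'd', 'e'] -> ['e', 'b', 'd']
'd': index 2 in ['e', 'b', 'd'] -> ['d', 'e', 'b']
'e': index 1 in ['d', 'e', 'b'] -> ['e', 'd', 'b']
'd': index 1 in ['e', 'd', 'b'] -> ['d', 'e', 'b']
'e': index 1 in ['d', 'e', 'b'] -> ['e', 'd', 'b']
'd': index 1 in ['e', 'd', 'b'] -> ['d', 'e', 'b']


Output: [0, 0, 2, 2, 1, 1, 1, 1]


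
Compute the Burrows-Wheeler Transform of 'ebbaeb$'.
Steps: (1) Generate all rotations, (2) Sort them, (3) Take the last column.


Rotations (sorted):
  0: $ebbaeb -> last char: b
  1: aeb$ebb -> last char: b
  2: b$ebbae -> last char: e
  3: baeb$eb -> last char: b
  4: bbaeb$e -> last char: e
  5: eb$ebba -> last char: a
  6: ebbaeb$ -> last char: $


BWT = bbebea$


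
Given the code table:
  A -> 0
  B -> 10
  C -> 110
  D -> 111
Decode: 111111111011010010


Decoding:
111 -> D
111 -> D
111 -> D
0 -> A
110 -> C
10 -> B
0 -> A
10 -> B


Result: DDDACBAB


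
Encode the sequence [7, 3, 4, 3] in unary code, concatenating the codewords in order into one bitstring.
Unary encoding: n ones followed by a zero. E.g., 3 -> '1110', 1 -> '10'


Encode each number as n ones followed by a terminating 0:
  7 -> 11111110 (8 bits)
  3 -> 1110 (4 bits)
  4 -> 11110 (5 bits)
  3 -> 1110 (4 bits)
Total length = 8 + 4 + 5 + 4 = 21 bits.

Unary([7, 3, 4, 3]) = 111111101110111101110 (21 bits)


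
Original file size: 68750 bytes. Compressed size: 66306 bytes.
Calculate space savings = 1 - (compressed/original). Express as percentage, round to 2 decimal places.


ratio = compressed/original = 66306/68750 = 0.964451
savings = 1 - ratio = 1 - 0.964451 = 0.035549
as a percentage: 0.035549 * 100 = 3.55%

Space savings = 1 - 66306/68750 = 3.55%


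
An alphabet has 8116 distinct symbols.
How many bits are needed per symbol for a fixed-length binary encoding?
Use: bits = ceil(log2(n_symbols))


log2(8116) = 12.9866
Bracket: 2^12 = 4096 < 8116 <= 2^13 = 8192
So ceil(log2(8116)) = 13

bits = ceil(log2(8116)) = ceil(12.9866) = 13 bits


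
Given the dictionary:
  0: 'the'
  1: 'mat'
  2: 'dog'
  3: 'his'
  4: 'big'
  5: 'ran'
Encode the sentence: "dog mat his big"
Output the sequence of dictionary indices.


Look up each word in the dictionary:
  'dog' -> 2
  'mat' -> 1
  'his' -> 3
  'big' -> 4

Encoded: [2, 1, 3, 4]


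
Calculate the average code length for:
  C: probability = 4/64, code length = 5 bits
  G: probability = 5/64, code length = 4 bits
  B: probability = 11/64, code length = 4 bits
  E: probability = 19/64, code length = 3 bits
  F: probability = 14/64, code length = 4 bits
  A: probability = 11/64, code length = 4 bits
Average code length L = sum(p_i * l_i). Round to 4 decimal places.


Weighted contributions p_i * l_i:
  C: (4/64) * 5 = 20/64
  G: (5/64) * 4 = 20/64
  B: (11/64) * 4 = 44/64
  E: (19/64) * 3 = 57/64
  F: (14/64) * 4 = 56/64
  A: (11/64) * 4 = 44/64
Sum = (20 + 20 + 44 + 57 + 56 + 44)/64 = 241/64

L = 241/64 = 3.7656 bits/symbol


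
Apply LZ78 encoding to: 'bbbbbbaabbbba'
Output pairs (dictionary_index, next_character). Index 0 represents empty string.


LZ78 encoding steps:
Dictionary: {0: ''}
Step 1: w='' (idx 0), next='b' -> output (0, 'b'), add 'b' as idx 1
Step 2: w='b' (idx 1), next='b' -> output (1, 'b'), add 'bb' as idx 2
Step 3: w='bb' (idx 2), next='b' -> output (2, 'b'), add 'bbb' as idx 3
Step 4: w='' (idx 0), next='a' -> output (0, 'a'), add 'a' as idx 4
Step 5: w='a' (idx 4), next='b' -> output (4, 'b'), add 'ab' as idx 5
Step 6: w='bbb' (idx 3), next='a' -> output (3, 'a'), add 'bbba' as idx 6


Encoded: [(0, 'b'), (1, 'b'), (2, 'b'), (0, 'a'), (4, 'b'), (3, 'a')]


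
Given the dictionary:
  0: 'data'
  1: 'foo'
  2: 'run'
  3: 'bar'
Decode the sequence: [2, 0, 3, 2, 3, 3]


Look up each index in the dictionary:
  2 -> 'run'
  0 -> 'data'
  3 -> 'bar'
  2 -> 'run'
  3 -> 'bar'
  3 -> 'bar'

Decoded: "run data bar run bar bar"


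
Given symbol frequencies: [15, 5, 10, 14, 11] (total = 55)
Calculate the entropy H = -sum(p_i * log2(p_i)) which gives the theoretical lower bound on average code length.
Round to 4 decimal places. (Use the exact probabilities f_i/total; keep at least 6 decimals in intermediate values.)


Per-symbol terms -p_i * log2(p_i) with p_i = f_i/55:
  p = 15/55 = 0.272727: log2(p) = -1.874469, -p*log2(p) = 0.511219
  p = 5/55 = 0.090909: log2(p) = -3.459432, -p*log2(p) = 0.314494
  p = 10/55 = 0.181818: log2(p) = -2.459432, -p*log2(p) = 0.447169
  p = 14/55 = 0.254545: log2(p) = -1.974005, -p*log2(p) = 0.502474
  p = 11/55 = 0.200000: log2(p) = -2.321928, -p*log2(p) = 0.464386
H = 0.511219 + 0.314494 + 0.447169 + 0.502474 + 0.464386 = 2.239742

H = 2.2397 bits/symbol


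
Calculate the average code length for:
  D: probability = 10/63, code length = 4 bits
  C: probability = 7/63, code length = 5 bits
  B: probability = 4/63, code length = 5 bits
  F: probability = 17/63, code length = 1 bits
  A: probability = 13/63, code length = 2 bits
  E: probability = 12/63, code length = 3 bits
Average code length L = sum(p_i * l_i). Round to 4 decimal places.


Weighted contributions p_i * l_i:
  D: (10/63) * 4 = 40/63
  C: (7/63) * 5 = 35/63
  B: (4/63) * 5 = 20/63
  F: (17/63) * 1 = 17/63
  A: (13/63) * 2 = 26/63
  E: (12/63) * 3 = 36/63
Sum = (40 + 35 + 20 + 17 + 26 + 36)/63 = 174/63

L = 174/63 = 2.7619 bits/symbol


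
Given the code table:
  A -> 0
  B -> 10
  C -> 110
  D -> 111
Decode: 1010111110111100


Decoding:
10 -> B
10 -> B
111 -> D
110 -> C
111 -> D
10 -> B
0 -> A


Result: BBDCDBA


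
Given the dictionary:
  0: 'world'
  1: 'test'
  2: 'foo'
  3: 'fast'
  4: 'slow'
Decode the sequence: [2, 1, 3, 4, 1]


Look up each index in the dictionary:
  2 -> 'foo'
  1 -> 'test'
  3 -> 'fast'
  4 -> 'slow'
  1 -> 'test'

Decoded: "foo test fast slow test"


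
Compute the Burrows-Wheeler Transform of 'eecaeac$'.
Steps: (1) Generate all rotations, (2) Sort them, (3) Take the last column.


Rotations (sorted):
  0: $eecaeac -> last char: c
  1: ac$eecae -> last char: e
  2: aeac$eec -> last char: c
  3: c$eecaea -> last char: a
  4: caeac$ee -> last char: e
  5: eac$eeca -> last char: a
  6: ecaeac$e -> last char: e
  7: eecaeac$ -> last char: $


BWT = cecaeae$


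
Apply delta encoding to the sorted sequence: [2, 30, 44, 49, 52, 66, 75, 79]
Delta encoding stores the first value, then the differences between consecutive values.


First value: 2
Deltas:
  30 - 2 = 28
  44 - 30 = 14
  49 - 44 = 5
  52 - 49 = 3
  66 - 52 = 14
  75 - 66 = 9
  79 - 75 = 4


Delta encoded: [2, 28, 14, 5, 3, 14, 9, 4]


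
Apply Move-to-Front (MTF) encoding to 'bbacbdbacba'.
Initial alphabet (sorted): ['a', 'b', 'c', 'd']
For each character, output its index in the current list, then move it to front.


MTF encoding:
'b': index 1 in ['a', 'b', 'c', 'd'] -> ['b', 'a', 'c', 'd']
'b': index 0 in ['b', 'a', 'c', 'd'] -> ['b', 'a', 'c', 'd']
'a': index 1 in ['b', 'a', 'c', 'd'] -> ['a', 'b', 'c', 'd']
'c': index 2 in ['a', 'b', 'c', 'd'] -> ['c', 'a', 'b', 'd']
'b': index 2 in ['c', 'a', 'b', 'd'] -> ['b', 'c', 'a', 'd']
'd': index 3 in ['b', 'c', 'a', 'd'] -> ['d', 'b', 'c', 'a']
'b': index 1 in ['d', 'b', 'c', 'a'] -> ['b', 'd', 'c', 'a']
'a': index 3 in ['b', 'd', 'c', 'a'] -> ['a', 'b', 'd', 'c']
'c': index 3 in ['a', 'b', 'd', 'c'] -> ['c', 'a', 'b', 'd']
'b': index 2 in ['c', 'a', 'b', 'd'] -> ['b', 'c', 'a', 'd']
'a': index 2 in ['b', 'c', 'a', 'd'] -> ['a', 'b', 'c', 'd']


Output: [1, 0, 1, 2, 2, 3, 1, 3, 3, 2, 2]


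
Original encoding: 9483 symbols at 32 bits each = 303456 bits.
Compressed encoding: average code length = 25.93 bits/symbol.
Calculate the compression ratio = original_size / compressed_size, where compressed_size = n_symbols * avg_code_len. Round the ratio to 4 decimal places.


original_size = n_symbols * orig_bits = 9483 * 32 = 303456 bits
compressed_size = n_symbols * avg_code_len = 9483 * 25.93 = 245894.19 bits
ratio = original_size / compressed_size = 303456 / 245894.19 = 1.2341

Compression ratio = 1.2341


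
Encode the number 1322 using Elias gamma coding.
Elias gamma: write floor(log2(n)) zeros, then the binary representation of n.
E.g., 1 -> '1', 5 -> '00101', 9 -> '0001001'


num_bits = floor(log2(1322)) + 1 = 11
leading_zeros = num_bits - 1 = 10
binary(1322) = 10100101010

Elias gamma(1322) = '0000000000' + '10100101010' = 000000000010100101010 (21 bits)


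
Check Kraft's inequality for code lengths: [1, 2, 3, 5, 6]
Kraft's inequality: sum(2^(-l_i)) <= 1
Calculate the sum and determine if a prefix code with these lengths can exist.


Sum = 2^(-1) + 2^(-2) + 2^(-3) + 2^(-5) + 2^(-6)
    = 0.5 + 0.25 + 0.125 + 0.03125 + 0.015625
    = 59/64 = 0.921875
Since 0.921875 <= 1, Kraft's inequality IS satisfied.
A prefix code with these lengths CAN exist.

Kraft sum = 0.921875. Satisfied.


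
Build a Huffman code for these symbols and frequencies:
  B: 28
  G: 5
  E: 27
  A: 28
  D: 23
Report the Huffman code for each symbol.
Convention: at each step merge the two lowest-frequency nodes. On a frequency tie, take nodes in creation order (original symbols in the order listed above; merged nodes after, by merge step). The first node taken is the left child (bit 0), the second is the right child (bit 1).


Huffman tree construction:
Step 1: Merge G(5) + D(23) = 28
Step 2: Merge E(27) + B(28) = 55
Step 3: Merge A(28) + (G+D)(28) = 56
Step 4: Merge (E+B)(55) + (A+(G+D))(56) = 111
Read each symbol's code off the tree from the root (left child = 0, right child = 1).

Codes:
  B: 01 (length 2)
  G: 110 (length 3)
  E: 00 (length 2)
  A: 10 (length 2)
  D: 111 (length 3)
Average code length: 250/111 = 2.2523 bits/symbol


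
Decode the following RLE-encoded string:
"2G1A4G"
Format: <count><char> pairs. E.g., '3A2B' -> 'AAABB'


Expanding each <count><char> pair:
  2G -> 'GG'
  1A -> 'A'
  4G -> 'GGGG'

Decoded = GGAGGGG


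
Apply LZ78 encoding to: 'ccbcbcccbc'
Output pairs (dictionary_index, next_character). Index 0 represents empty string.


LZ78 encoding steps:
Dictionary: {0: ''}
Step 1: w='' (idx 0), next='c' -> output (0, 'c'), add 'c' as idx 1
Step 2: w='c' (idx 1), next='b' -> output (1, 'b'), add 'cb' as idx 2
Step 3: w='cb' (idx 2), next='c' -> output (2, 'c'), add 'cbc' as idx 3
Step 4: w='c' (idx 1), next='c' -> output (1, 'c'), add 'cc' as idx 4
Step 5: w='' (idx 0), next='b' -> output (0, 'b'), add 'b' as idx 5
Step 6: w='c' (idx 1), end of input -> output (1, '')


Encoded: [(0, 'c'), (1, 'b'), (2, 'c'), (1, 'c'), (0, 'b'), (1, '')]


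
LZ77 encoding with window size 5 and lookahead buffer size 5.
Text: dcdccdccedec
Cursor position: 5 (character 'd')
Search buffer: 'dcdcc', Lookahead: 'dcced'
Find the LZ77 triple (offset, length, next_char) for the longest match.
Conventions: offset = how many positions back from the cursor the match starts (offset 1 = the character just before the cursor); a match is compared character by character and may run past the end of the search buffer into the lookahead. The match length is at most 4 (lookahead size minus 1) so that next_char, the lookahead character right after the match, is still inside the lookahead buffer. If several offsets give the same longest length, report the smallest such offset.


Try each offset into the search buffer:
  offset=1 (pos 4, char 'c'): match length 0
  offset=2 (pos 3, char 'c'): match length 0
  offset=3 (pos 2, char 'd'): match length 3
  offset=4 (pos 1, char 'c'): match length 0
  offset=5 (pos 0, char 'd'): match length 2
Longest match has length 3 at offset 3.
next_char = character at position 5 + 3 = 8 -> 'e'

Best match: offset=3, length=3 (matching 'dcc' starting at position 2)
LZ77 triple: (3, 3, 'e')


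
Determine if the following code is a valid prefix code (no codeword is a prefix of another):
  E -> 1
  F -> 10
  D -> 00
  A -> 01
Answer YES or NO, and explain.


Checking each pair (does one codeword prefix another?):
  E='1' vs F='10': prefix -- VIOLATION

NO -- this is NOT a valid prefix code. E (1) is a prefix of F (10).


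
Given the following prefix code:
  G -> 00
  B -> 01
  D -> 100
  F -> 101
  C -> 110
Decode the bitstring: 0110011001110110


Decoding step by step:
Bits 01 -> B
Bits 100 -> D
Bits 110 -> C
Bits 01 -> B
Bits 110 -> C
Bits 110 -> C


Decoded message: BDCBCC


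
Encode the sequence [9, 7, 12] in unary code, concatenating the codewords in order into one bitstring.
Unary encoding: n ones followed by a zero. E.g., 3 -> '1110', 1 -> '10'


Encode each number as n ones followed by a terminating 0:
  9 -> 1111111110 (10 bits)
  7 -> 11111110 (8 bits)
  12 -> 1111111111110 (13 bits)
Total length = 10 + 8 + 13 = 31 bits.

Unary([9, 7, 12]) = 1111111110111111101111111111110 (31 bits)


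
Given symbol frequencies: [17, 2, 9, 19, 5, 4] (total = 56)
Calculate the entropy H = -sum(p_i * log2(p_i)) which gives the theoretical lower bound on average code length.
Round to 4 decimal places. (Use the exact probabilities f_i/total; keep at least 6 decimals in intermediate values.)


Per-symbol terms -p_i * log2(p_i) with p_i = f_i/56:
  p = 17/56 = 0.303571: log2(p) = -1.719892, -p*log2(p) = 0.522110
  p = 2/56 = 0.035714: log2(p) = -4.807355, -p*log2(p) = 0.171691
  p = 9/56 = 0.160714: log2(p) = -2.637430, -p*log2(p) = 0.423873
  p = 19/56 = 0.339286: log2(p) = -1.559427, -p*log2(p) = 0.529091
  p = 5/56 = 0.089286: log2(p) = -3.485427, -p*log2(p) = 0.311199
  p = 4/56 = 0.071429: log2(p) = -3.807355, -p*log2(p) = 0.271954
H = 0.522110 + 0.171691 + 0.423873 + 0.529091 + 0.311199 + 0.271954 = 2.229918

H = 2.2299 bits/symbol


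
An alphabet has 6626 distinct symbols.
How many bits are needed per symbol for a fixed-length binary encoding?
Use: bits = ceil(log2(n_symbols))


log2(6626) = 12.6939
Bracket: 2^12 = 4096 < 6626 <= 2^13 = 8192
So ceil(log2(6626)) = 13

bits = ceil(log2(6626)) = ceil(12.6939) = 13 bits


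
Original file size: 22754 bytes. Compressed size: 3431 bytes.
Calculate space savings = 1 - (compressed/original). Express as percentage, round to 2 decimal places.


ratio = compressed/original = 3431/22754 = 0.150787
savings = 1 - ratio = 1 - 0.150787 = 0.849213
as a percentage: 0.849213 * 100 = 84.92%

Space savings = 1 - 3431/22754 = 84.92%


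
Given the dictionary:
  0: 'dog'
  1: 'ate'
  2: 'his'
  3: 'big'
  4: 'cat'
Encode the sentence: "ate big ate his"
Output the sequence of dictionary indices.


Look up each word in the dictionary:
  'ate' -> 1
  'big' -> 3
  'ate' -> 1
  'his' -> 2

Encoded: [1, 3, 1, 2]


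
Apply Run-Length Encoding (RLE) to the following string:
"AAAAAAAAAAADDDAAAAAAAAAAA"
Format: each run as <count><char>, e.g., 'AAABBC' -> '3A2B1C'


Scanning runs left to right:
  i=0: run of 'A' x 11 -> '11A'
  i=11: run of 'D' x 3 -> '3D'
  i=14: run of 'A' x 11 -> '11A'

RLE = 11A3D11A


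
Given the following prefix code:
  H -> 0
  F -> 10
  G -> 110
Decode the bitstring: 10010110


Decoding step by step:
Bits 10 -> F
Bits 0 -> H
Bits 10 -> F
Bits 110 -> G


Decoded message: FHFG


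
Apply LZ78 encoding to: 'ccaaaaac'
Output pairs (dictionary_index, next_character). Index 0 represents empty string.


LZ78 encoding steps:
Dictionary: {0: ''}
Step 1: w='' (idx 0), next='c' -> output (0, 'c'), add 'c' as idx 1
Step 2: w='c' (idx 1), next='a' -> output (1, 'a'), add 'ca' as idx 2
Step 3: w='' (idx 0), next='a' -> output (0, 'a'), add 'a' as idx 3
Step 4: w='a' (idx 3), next='a' -> output (3, 'a'), add 'aa' as idx 4
Step 5: w='a' (idx 3), next='c' -> output (3, 'c'), add 'ac' as idx 5


Encoded: [(0, 'c'), (1, 'a'), (0, 'a'), (3, 'a'), (3, 'c')]


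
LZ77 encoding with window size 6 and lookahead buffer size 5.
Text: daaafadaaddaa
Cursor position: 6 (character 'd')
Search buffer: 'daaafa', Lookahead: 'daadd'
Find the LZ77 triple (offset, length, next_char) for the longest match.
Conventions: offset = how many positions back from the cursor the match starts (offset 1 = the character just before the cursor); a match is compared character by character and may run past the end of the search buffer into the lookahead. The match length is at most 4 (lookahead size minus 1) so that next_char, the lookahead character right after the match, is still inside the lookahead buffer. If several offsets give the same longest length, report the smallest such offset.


Try each offset into the search buffer:
  offset=1 (pos 5, char 'a'): match length 0
  offset=2 (pos 4, char 'f'): match length 0
  offset=3 (pos 3, char 'a'): match length 0
  offset=4 (pos 2, char 'a'): match length 0
  offset=5 (pos 1, char 'a'): match length 0
  offset=6 (pos 0, char 'd'): match length 3
Longest match has length 3 at offset 6.
next_char = character at position 6 + 3 = 9 -> 'd'

Best match: offset=6, length=3 (matching 'daa' starting at position 0)
LZ77 triple: (6, 3, 'd')


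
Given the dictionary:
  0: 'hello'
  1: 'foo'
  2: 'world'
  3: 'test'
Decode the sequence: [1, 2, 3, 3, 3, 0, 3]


Look up each index in the dictionary:
  1 -> 'foo'
  2 -> 'world'
  3 -> 'test'
  3 -> 'test'
  3 -> 'test'
  0 -> 'hello'
  3 -> 'test'

Decoded: "foo world test test test hello test"


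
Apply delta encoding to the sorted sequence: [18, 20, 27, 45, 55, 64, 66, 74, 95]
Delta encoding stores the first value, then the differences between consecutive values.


First value: 18
Deltas:
  20 - 18 = 2
  27 - 20 = 7
  45 - 27 = 18
  55 - 45 = 10
  64 - 55 = 9
  66 - 64 = 2
  74 - 66 = 8
  95 - 74 = 21


Delta encoded: [18, 2, 7, 18, 10, 9, 2, 8, 21]


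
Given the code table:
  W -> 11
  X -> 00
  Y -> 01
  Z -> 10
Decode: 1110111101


Decoding:
11 -> W
10 -> Z
11 -> W
11 -> W
01 -> Y


Result: WZWWY


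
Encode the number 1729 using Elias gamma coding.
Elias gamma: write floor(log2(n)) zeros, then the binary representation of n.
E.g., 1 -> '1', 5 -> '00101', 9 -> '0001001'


num_bits = floor(log2(1729)) + 1 = 11
leading_zeros = num_bits - 1 = 10
binary(1729) = 11011000001

Elias gamma(1729) = '0000000000' + '11011000001' = 000000000011011000001 (21 bits)


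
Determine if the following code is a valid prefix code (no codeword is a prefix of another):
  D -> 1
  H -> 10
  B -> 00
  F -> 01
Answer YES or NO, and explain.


Checking each pair (does one codeword prefix another?):
  D='1' vs H='10': prefix -- VIOLATION

NO -- this is NOT a valid prefix code. D (1) is a prefix of H (10).


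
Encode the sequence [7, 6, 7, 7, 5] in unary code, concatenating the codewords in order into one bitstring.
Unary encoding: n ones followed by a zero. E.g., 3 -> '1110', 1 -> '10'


Encode each number as n ones followed by a terminating 0:
  7 -> 11111110 (8 bits)
  6 -> 1111110 (7 bits)
  7 -> 11111110 (8 bits)
  7 -> 11111110 (8 bits)
  5 -> 111110 (6 bits)
Total length = 8 + 7 + 8 + 8 + 6 = 37 bits.

Unary([7, 6, 7, 7, 5]) = 1111111011111101111111011111110111110 (37 bits)


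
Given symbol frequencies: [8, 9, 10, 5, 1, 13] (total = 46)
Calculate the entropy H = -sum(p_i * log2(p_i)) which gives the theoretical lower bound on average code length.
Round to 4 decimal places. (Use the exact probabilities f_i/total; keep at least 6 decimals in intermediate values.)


Per-symbol terms -p_i * log2(p_i) with p_i = f_i/46:
  p = 8/46 = 0.173913: log2(p) = -2.523562, -p*log2(p) = 0.438880
  p = 9/46 = 0.195652: log2(p) = -2.353637, -p*log2(p) = 0.460494
  p = 10/46 = 0.217391: log2(p) = -2.201634, -p*log2(p) = 0.478616
  p = 5/46 = 0.108696: log2(p) = -3.201634, -p*log2(p) = 0.348004
  p = 1/46 = 0.021739: log2(p) = -5.523562, -p*log2(p) = 0.120077
  p = 13/46 = 0.282609: log2(p) = -1.823122, -p*log2(p) = 0.515230
H = 0.438880 + 0.460494 + 0.478616 + 0.348004 + 0.120077 + 0.515230 = 2.361301

H = 2.3613 bits/symbol


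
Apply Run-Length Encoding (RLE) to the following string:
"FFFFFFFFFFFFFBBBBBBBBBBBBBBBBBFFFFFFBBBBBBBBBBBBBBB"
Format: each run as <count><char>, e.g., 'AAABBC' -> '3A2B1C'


Scanning runs left to right:
  i=0: run of 'F' x 13 -> '13F'
  i=13: run of 'B' x 17 -> '17B'
  i=30: run of 'F' x 6 -> '6F'
  i=36: run of 'B' x 15 -> '15B'

RLE = 13F17B6F15B


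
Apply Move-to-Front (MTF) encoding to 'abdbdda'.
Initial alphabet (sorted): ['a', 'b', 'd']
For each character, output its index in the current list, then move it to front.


MTF encoding:
'a': index 0 in ['a', 'b', 'd'] -> ['a', 'b', 'd']
'b': index 1 in ['a', 'b', 'd'] -> ['b', 'a', 'd']
'd': index 2 in ['b', 'a', 'd'] -> ['d', 'b', 'a']
'b': index 1 in ['d', 'b', 'a'] -> ['b', 'd', 'a']
'd': index 1 in ['b', 'd', 'a'] -> ['d', 'b', 'a']
'd': index 0 in ['d', 'b', 'a'] -> ['d', 'b', 'a']
'a': index 2 in ['d', 'b', 'a'] -> ['a', 'd', 'b']


Output: [0, 1, 2, 1, 1, 0, 2]


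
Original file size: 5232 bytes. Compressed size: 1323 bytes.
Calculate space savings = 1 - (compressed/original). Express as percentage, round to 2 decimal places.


ratio = compressed/original = 1323/5232 = 0.252867
savings = 1 - ratio = 1 - 0.252867 = 0.747133
as a percentage: 0.747133 * 100 = 74.71%

Space savings = 1 - 1323/5232 = 74.71%


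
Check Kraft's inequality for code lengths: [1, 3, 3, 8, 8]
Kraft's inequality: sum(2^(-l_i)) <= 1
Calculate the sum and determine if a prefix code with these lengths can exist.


Sum = 2^(-1) + 2^(-3) + 2^(-3) + 2^(-8) + 2^(-8)
    = 0.5 + 0.125 + 0.125 + 0.00390625 + 0.00390625
    = 194/256 = 0.7578125
Since 0.7578125 <= 1, Kraft's inequality IS satisfied.
A prefix code with these lengths CAN exist.

Kraft sum = 0.7578125. Satisfied.


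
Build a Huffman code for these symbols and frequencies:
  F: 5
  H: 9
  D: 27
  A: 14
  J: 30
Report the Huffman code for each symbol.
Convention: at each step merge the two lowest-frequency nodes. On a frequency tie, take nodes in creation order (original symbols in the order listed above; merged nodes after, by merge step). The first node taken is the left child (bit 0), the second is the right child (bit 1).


Huffman tree construction:
Step 1: Merge F(5) + H(9) = 14
Step 2: Merge A(14) + (F+H)(14) = 28
Step 3: Merge D(27) + (A+(F+H))(28) = 55
Step 4: Merge J(30) + (D+(A+(F+H)))(55) = 85
Read each symbol's code off the tree from the root (left child = 0, right child = 1).

Codes:
  F: 1110 (length 4)
  H: 1111 (length 4)
  D: 10 (length 2)
  A: 110 (length 3)
  J: 0 (length 1)
Average code length: 182/85 = 2.1412 bits/symbol


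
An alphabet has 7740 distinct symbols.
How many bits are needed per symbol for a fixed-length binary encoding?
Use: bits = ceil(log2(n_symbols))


log2(7740) = 12.9181
Bracket: 2^12 = 4096 < 7740 <= 2^13 = 8192
So ceil(log2(7740)) = 13

bits = ceil(log2(7740)) = ceil(12.9181) = 13 bits


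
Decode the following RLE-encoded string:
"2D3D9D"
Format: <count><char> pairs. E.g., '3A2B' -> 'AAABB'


Expanding each <count><char> pair:
  2D -> 'DD'
  3D -> 'DDD'
  9D -> 'DDDDDDDDD'

Decoded = DDDDDDDDDDDDDD


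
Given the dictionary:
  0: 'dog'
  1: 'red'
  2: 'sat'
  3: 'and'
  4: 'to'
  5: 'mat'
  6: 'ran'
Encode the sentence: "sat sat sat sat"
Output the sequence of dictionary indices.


Look up each word in the dictionary:
  'sat' -> 2
  'sat' -> 2
  'sat' -> 2
  'sat' -> 2

Encoded: [2, 2, 2, 2]


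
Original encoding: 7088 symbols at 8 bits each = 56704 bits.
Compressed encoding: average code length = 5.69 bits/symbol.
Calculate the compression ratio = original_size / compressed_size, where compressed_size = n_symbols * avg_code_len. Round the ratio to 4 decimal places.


original_size = n_symbols * orig_bits = 7088 * 8 = 56704 bits
compressed_size = n_symbols * avg_code_len = 7088 * 5.69 = 40330.72 bits
ratio = original_size / compressed_size = 56704 / 40330.72 = 1.406

Compression ratio = 1.406


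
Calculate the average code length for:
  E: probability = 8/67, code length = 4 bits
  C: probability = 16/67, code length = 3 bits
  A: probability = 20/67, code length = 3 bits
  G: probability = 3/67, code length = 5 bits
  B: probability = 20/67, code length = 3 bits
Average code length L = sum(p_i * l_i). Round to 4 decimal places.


Weighted contributions p_i * l_i:
  E: (8/67) * 4 = 32/67
  C: (16/67) * 3 = 48/67
  A: (20/67) * 3 = 60/67
  G: (3/67) * 5 = 15/67
  B: (20/67) * 3 = 60/67
Sum = (32 + 48 + 60 + 15 + 60)/67 = 215/67

L = 215/67 = 3.2090 bits/symbol


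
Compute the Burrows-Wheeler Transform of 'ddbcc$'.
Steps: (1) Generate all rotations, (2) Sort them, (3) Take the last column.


Rotations (sorted):
  0: $ddbcc -> last char: c
  1: bcc$dd -> last char: d
  2: c$ddbc -> last char: c
  3: cc$ddb -> last char: b
  4: dbcc$d -> last char: d
  5: ddbcc$ -> last char: $


BWT = cdcbd$


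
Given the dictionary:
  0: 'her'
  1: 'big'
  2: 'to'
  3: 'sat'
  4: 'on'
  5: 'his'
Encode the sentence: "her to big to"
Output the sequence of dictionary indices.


Look up each word in the dictionary:
  'her' -> 0
  'to' -> 2
  'big' -> 1
  'to' -> 2

Encoded: [0, 2, 1, 2]


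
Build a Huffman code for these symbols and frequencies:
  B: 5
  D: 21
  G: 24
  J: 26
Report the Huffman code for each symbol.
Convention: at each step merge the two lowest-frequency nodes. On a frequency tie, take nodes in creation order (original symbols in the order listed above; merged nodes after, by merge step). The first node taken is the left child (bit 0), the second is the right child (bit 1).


Huffman tree construction:
Step 1: Merge B(5) + D(21) = 26
Step 2: Merge G(24) + J(26) = 50
Step 3: Merge (B+D)(26) + (G+J)(50) = 76
Read each symbol's code off the tree from the root (left child = 0, right child = 1).

Codes:
  B: 00 (length 2)
  D: 01 (length 2)
  G: 10 (length 2)
  J: 11 (length 2)
Average code length: 152/76 = 2.0000 bits/symbol


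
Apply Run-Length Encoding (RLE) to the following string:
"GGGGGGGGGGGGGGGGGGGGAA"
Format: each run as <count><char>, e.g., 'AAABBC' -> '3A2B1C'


Scanning runs left to right:
  i=0: run of 'G' x 20 -> '20G'
  i=20: run of 'A' x 2 -> '2A'

RLE = 20G2A


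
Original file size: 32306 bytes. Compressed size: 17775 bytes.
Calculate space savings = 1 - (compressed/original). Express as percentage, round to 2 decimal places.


ratio = compressed/original = 17775/32306 = 0.550207
savings = 1 - ratio = 1 - 0.550207 = 0.449793
as a percentage: 0.449793 * 100 = 44.98%

Space savings = 1 - 17775/32306 = 44.98%


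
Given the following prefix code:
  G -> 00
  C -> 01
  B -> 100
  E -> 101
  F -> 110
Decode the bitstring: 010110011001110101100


Decoding step by step:
Bits 01 -> C
Bits 01 -> C
Bits 100 -> B
Bits 110 -> F
Bits 01 -> C
Bits 110 -> F
Bits 101 -> E
Bits 100 -> B


Decoded message: CCBFCFEB


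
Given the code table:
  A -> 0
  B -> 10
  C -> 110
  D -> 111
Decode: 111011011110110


Decoding:
111 -> D
0 -> A
110 -> C
111 -> D
10 -> B
110 -> C


Result: DACDBC


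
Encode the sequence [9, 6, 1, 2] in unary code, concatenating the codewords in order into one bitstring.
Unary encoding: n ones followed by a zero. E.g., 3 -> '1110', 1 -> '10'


Encode each number as n ones followed by a terminating 0:
  9 -> 1111111110 (10 bits)
  6 -> 1111110 (7 bits)
  1 -> 10 (2 bits)
  2 -> 110 (3 bits)
Total length = 10 + 7 + 2 + 3 = 22 bits.

Unary([9, 6, 1, 2]) = 1111111110111111010110 (22 bits)


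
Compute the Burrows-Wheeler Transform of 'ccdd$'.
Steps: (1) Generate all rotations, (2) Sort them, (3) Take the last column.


Rotations (sorted):
  0: $ccdd -> last char: d
  1: ccdd$ -> last char: $
  2: cdd$c -> last char: c
  3: d$ccd -> last char: d
  4: dd$cc -> last char: c


BWT = d$cdc


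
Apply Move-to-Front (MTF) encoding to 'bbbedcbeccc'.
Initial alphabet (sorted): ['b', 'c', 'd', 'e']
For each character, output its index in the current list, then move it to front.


MTF encoding:
'b': index 0 in ['b', 'c', 'd', 'e'] -> ['b', 'c', 'd', 'e']
'b': index 0 in ['b', 'c', 'd', 'e'] -> ['b', 'c', 'd', 'e']
'b': index 0 in ['b', 'c', 'd', 'e'] -> ['b', 'c', 'd', 'e']
'e': index 3 in ['b', 'c', 'd', 'e'] -> ['e', 'b', 'c', 'd']
'd': index 3 in ['e', 'b', 'c', 'd'] -> ['d', 'e', 'b', 'c']
'c': index 3 in ['d', 'e', 'b', 'c'] -> ['c', 'd', 'e', 'b']
'b': index 3 in ['c', 'd', 'e', 'b'] -> ['b', 'c', 'd', 'e']
'e': index 3 in ['b', 'c', 'd', 'e'] -> ['e', 'b', 'c', 'd']
'c': index 2 in ['e', 'b', 'c', 'd'] -> ['c', 'e', 'b', 'd']
'c': index 0 in ['c', 'e', 'b', 'd'] -> ['c', 'e', 'b', 'd']
'c': index 0 in ['c', 'e', 'b', 'd'] -> ['c', 'e', 'b', 'd']


Output: [0, 0, 0, 3, 3, 3, 3, 3, 2, 0, 0]


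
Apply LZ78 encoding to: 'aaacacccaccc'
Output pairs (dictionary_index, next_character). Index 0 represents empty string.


LZ78 encoding steps:
Dictionary: {0: ''}
Step 1: w='' (idx 0), next='a' -> output (0, 'a'), add 'a' as idx 1
Step 2: w='a' (idx 1), next='a' -> output (1, 'a'), add 'aa' as idx 2
Step 3: w='' (idx 0), next='c' -> output (0, 'c'), add 'c' as idx 3
Step 4: w='a' (idx 1), next='c' -> output (1, 'c'), add 'ac' as idx 4
Step 5: w='c' (idx 3), next='c' -> output (3, 'c'), add 'cc' as idx 5
Step 6: w='ac' (idx 4), next='c' -> output (4, 'c'), add 'acc' as idx 6
Step 7: w='c' (idx 3), end of input -> output (3, '')


Encoded: [(0, 'a'), (1, 'a'), (0, 'c'), (1, 'c'), (3, 'c'), (4, 'c'), (3, '')]


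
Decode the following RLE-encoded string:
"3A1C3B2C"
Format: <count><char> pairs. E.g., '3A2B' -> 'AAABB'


Expanding each <count><char> pair:
  3A -> 'AAA'
  1C -> 'C'
  3B -> 'BBB'
  2C -> 'CC'

Decoded = AAACBBBCC


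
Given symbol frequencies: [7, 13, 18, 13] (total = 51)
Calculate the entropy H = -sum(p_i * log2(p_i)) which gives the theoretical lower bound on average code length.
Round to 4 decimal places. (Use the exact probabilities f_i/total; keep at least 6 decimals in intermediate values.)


Per-symbol terms -p_i * log2(p_i) with p_i = f_i/51:
  p = 7/51 = 0.137255: log2(p) = -2.865070, -p*log2(p) = 0.393245
  p = 13/51 = 0.254902: log2(p) = -1.971986, -p*log2(p) = 0.502663
  p = 18/51 = 0.352941: log2(p) = -1.502500, -p*log2(p) = 0.530294
  p = 13/51 = 0.254902: log2(p) = -1.971986, -p*log2(p) = 0.502663
H = 0.393245 + 0.502663 + 0.530294 + 0.502663 = 1.928865

H = 1.9289 bits/symbol


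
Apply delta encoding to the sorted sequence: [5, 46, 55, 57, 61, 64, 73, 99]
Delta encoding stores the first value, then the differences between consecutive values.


First value: 5
Deltas:
  46 - 5 = 41
  55 - 46 = 9
  57 - 55 = 2
  61 - 57 = 4
  64 - 61 = 3
  73 - 64 = 9
  99 - 73 = 26


Delta encoded: [5, 41, 9, 2, 4, 3, 9, 26]


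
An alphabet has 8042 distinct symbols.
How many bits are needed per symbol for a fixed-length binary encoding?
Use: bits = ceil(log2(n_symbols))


log2(8042) = 12.9733
Bracket: 2^12 = 4096 < 8042 <= 2^13 = 8192
So ceil(log2(8042)) = 13

bits = ceil(log2(8042)) = ceil(12.9733) = 13 bits


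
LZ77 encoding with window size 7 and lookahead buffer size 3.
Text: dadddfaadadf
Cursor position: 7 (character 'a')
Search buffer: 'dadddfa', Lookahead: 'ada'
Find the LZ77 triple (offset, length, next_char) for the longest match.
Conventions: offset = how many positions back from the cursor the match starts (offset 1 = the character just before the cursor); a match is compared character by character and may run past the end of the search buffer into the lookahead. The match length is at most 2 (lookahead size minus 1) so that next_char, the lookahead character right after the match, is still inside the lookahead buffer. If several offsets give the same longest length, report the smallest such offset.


Try each offset into the search buffer:
  offset=1 (pos 6, char 'a'): match length 1
  offset=2 (pos 5, char 'f'): match length 0
  offset=3 (pos 4, char 'd'): match length 0
  offset=4 (pos 3, char 'd'): match length 0
  offset=5 (pos 2, char 'd'): match length 0
  offset=6 (pos 1, char 'a'): match length 2
  offset=7 (pos 0, char 'd'): match length 0
Longest match has length 2 at offset 6.
next_char = character at position 7 + 2 = 9 -> 'a'

Best match: offset=6, length=2 (matching 'ad' starting at position 1)
LZ77 triple: (6, 2, 'a')


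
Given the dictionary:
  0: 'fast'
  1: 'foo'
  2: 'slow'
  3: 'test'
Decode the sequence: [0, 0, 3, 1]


Look up each index in the dictionary:
  0 -> 'fast'
  0 -> 'fast'
  3 -> 'test'
  1 -> 'foo'

Decoded: "fast fast test foo"


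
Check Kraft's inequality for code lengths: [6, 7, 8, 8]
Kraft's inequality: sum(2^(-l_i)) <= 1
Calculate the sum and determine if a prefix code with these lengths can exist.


Sum = 2^(-6) + 2^(-7) + 2^(-8) + 2^(-8)
    = 0.015625 + 0.0078125 + 0.00390625 + 0.00390625
    = 8/256 = 0.03125
Since 0.03125 <= 1, Kraft's inequality IS satisfied.
A prefix code with these lengths CAN exist.

Kraft sum = 0.03125. Satisfied.


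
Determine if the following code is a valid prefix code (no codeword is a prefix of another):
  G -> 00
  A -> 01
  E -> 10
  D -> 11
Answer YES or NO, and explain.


Checking each pair (does one codeword prefix another?):
  G='00' vs A='01': no prefix
  G='00' vs E='10': no prefix
  G='00' vs D='11': no prefix
  A='01' vs G='00': no prefix
  A='01' vs E='10': no prefix
  A='01' vs D='11': no prefix
  E='10' vs G='00': no prefix
  E='10' vs A='01': no prefix
  E='10' vs D='11': no prefix
  D='11' vs G='00': no prefix
  D='11' vs A='01': no prefix
  D='11' vs E='10': no prefix
No violation found over all pairs.

YES -- this is a valid prefix code. No codeword is a prefix of any other codeword.


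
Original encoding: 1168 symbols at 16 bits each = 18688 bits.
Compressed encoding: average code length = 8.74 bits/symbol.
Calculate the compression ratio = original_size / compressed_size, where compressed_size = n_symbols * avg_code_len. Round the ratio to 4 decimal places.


original_size = n_symbols * orig_bits = 1168 * 16 = 18688 bits
compressed_size = n_symbols * avg_code_len = 1168 * 8.74 = 10208.32 bits
ratio = original_size / compressed_size = 18688 / 10208.32 = 1.8307

Compression ratio = 1.8307


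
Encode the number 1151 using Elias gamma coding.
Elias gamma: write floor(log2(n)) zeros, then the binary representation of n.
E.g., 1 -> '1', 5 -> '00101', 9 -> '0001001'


num_bits = floor(log2(1151)) + 1 = 11
leading_zeros = num_bits - 1 = 10
binary(1151) = 10001111111

Elias gamma(1151) = '0000000000' + '10001111111' = 000000000010001111111 (21 bits)
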